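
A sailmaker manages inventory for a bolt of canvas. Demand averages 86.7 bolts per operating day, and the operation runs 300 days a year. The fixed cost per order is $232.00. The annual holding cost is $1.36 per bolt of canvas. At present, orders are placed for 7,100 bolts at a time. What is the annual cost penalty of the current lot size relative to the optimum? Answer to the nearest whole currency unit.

Extra cost ≈ $1,627 per year

Annual demand D = 86.7 × 300 = 26,010.
EOQ = √(2DS/H) = √(2 × 26,010 × 232 / 1.36) ≈ 2978.93.
Cost at Q* = (D/Q*)S + (Q*/2)H = √(2DSH) ≈ $4,051.34.
Cost at Q = 7,100: (26,010/7,100)×232 + (7,100/2)×1.36 = $849.90 + $4,828.00 = $5,677.90.
Excess = $5,677.90 − $4,051.34 = $1,626.56.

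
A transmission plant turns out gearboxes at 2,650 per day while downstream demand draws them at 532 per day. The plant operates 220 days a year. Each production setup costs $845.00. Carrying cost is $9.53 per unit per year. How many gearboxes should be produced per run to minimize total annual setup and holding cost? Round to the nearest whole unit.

Annual demand D = 532 × 220 = 117,040.
Production build-up factor (1 − d/p) = 1 − 532/2,650 = 0.7992.
Q* = √(2DS / (H(1 − d/p))) = √(2 × 117,040 × 845 / (9.53 × 0.7992)).
= √(197,797,600 / 7.6168) ≈ 5095.937.

Q* ≈ 5,096 gearboxes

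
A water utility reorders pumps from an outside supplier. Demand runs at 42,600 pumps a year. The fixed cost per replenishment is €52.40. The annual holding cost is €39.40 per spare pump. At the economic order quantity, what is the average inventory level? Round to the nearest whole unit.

Average inventory ≈ 168 pumps

EOQ = √(2DS/H) = √(2 × 42,600 × 52.4 / 39.4) ≈ 336.62.
Average inventory = Q*/2 ≈ 336.62 / 2 = 168.309.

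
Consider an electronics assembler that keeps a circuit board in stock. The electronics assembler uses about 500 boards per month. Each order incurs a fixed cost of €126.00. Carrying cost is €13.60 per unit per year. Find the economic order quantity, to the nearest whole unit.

Q* ≈ 333 boards

Annual demand D = 500 × 12 = 6,000.
EOQ = √(2DS / H) = √(2 × 6,000 × 126 / 13.6).
= √(1,512,000 / 13.6) = √111,176.4706 ≈ 333.431.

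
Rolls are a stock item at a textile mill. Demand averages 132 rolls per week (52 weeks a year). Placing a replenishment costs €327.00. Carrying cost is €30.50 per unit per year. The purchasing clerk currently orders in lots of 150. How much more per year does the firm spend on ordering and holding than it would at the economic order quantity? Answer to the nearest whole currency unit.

Annual demand D = 132 × 52 = 6,864.
EOQ = √(2DS/H) = √(2 × 6,864 × 327 / 30.5) ≈ 383.64.
Cost at Q* = (D/Q*)S + (Q*/2)H = √(2DSH) ≈ €11,701.12.
Cost at Q = 150: (6,864/150)×327 + (150/2)×30.5 = €14,963.52 + €2,287.50 = €17,251.02.
Excess = €17,251.02 − €11,701.12 = €5,549.90.

Extra cost ≈ €5,550 per year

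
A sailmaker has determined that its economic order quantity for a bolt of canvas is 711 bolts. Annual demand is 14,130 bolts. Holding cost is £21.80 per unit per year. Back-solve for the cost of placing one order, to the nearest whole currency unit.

The basic EOQ model gives Q* = √(2DS/H); rearrange for the unknown.
From Q* = √(2DS/H): S = Q*²H / (2D) = 711² × 21.8 / (2 × 14,130) = 389.9631.

S ≈ £390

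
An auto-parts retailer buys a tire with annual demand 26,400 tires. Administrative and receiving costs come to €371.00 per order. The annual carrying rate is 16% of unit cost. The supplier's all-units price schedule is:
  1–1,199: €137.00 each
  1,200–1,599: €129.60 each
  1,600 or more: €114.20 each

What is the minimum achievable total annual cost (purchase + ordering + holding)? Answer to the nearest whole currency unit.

TC* ≈ €3,035,619

Holding cost per unit per year at price C is H = 0.16·C.
Evaluate total cost at each tier's feasible EOQ or, if the EOQ is below the tier, at the tier's minimum quantity.
EOQ at €137.00 = 945.3 (feasible in tier 1): TC = 26,400×€137.00 + (26,400/945.3)×371 + (945.3/2)×0.16×€137.00 = €3,637,521.64.
EOQ at €129.60 = 971.9 < 1200, so use break Q=1200: TC = 26,400×€129.60 + (26,400/1200.0)×371 + (1200.0/2)×0.16×€129.60 = €3,442,043.60.
EOQ at €114.20 = 1035.4 < 1600, so use break Q=1600: TC = 26,400×€114.20 + (26,400/1600.0)×371 + (1600.0/2)×0.16×€114.20 = €3,035,619.10.
Lowest total cost among the candidates is at Q = 1600.0.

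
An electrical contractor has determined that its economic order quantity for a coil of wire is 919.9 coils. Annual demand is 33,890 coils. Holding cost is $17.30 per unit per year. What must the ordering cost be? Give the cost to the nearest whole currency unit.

Squaring Q* = √(2DS/H) gives Q*² = 2DS/H.
From Q* = √(2DS/H): S = Q*²H / (2D) = 919.9² × 17.3 / (2 × 33,890) = 215.9861.

S ≈ $216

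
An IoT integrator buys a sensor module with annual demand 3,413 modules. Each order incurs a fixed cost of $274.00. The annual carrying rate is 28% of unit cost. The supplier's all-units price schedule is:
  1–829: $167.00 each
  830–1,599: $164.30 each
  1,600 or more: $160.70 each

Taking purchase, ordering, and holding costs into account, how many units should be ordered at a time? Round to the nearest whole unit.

Q* ≈ 200 modules

Holding cost per unit per year at price C is H = 0.28·C.
For each price level, check whether its EOQ is feasible; otherwise the best quantity at that price is the breakpoint.
EOQ at $167.00 = 200.0 (feasible in tier 1): TC = 3,413×$167.00 + (3,413/200.0)×274 + (200.0/2)×0.28×$167.00 = $579,322.81.
EOQ at $164.30 = 201.6 < 830, so use break Q=830: TC = 3,413×$164.30 + (3,413/830.0)×274 + (830.0/2)×0.28×$164.30 = $580,974.26.
EOQ at $160.70 = 203.9 < 1600, so use break Q=1600: TC = 3,413×$160.70 + (3,413/1600.0)×274 + (1600.0/2)×0.28×$160.70 = $585,050.38.
Lowest total cost is $579,322.81 at Q = 200.0.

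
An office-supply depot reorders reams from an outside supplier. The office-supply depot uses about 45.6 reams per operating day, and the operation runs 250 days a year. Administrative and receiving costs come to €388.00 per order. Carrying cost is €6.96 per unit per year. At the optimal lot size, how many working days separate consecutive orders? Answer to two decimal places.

T ≈ 24.72 days

Annual demand D = 45.6 × 250 = 11,400.
Q* = √(2DS/H) = √(2 × 11,400 × 388 / 6.96) ≈ 1127.40.
Cycle time = Q*/D × 250 = 1127.40 / 11,400 × 250 ≈ 24.724 days.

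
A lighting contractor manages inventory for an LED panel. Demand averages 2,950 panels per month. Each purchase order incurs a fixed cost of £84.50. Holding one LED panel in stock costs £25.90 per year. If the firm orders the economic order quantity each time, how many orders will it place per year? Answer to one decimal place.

N ≈ 73.7 orders per year

Annual demand D = 2,950 × 12 = 35,400.
The optimal lot size = √(2DS/H) = √(2 × 35,400 × 84.5 / 25.9) ≈ 480.61.
Orders per year = D / Q* = 35,400 / 480.61 ≈ 73.656.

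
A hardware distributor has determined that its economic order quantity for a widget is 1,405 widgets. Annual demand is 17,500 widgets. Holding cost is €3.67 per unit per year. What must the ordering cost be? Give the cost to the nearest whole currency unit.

Invert the EOQ relation Q*² = 2DS/H.
From Q* = √(2DS/H): S = Q*²H / (2D) = 1,405² × 3.67 / (2 × 17,500) = 206.9906.

S ≈ €207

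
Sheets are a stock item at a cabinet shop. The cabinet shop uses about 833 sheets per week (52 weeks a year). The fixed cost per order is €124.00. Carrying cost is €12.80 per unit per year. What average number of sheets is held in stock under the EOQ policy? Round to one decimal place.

Average inventory ≈ 458.1 sheets

Annual demand D = 833 × 52 = 43,316.
EOQ = √(2DS/H) = √(2 × 43,316 × 124 / 12.8) ≈ 916.10.
Average inventory = Q*/2 ≈ 916.10 / 2 = 458.052.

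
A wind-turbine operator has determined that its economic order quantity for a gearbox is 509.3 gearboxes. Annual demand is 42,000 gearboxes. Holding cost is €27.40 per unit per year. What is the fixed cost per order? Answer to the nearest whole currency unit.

Invert the EOQ relation Q*² = 2DS/H.
From Q* = √(2DS/H): S = Q*²H / (2D) = 509.3² × 27.4 / (2 × 42,000) = 84.6094.

S ≈ €85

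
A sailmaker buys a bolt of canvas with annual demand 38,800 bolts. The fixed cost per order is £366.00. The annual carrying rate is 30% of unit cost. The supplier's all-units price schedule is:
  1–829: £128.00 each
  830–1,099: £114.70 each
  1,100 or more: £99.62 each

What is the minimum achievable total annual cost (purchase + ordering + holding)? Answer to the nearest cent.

TC* ≈ £3,894,603.12

Holding cost per unit per year at price C is H = 0.30·C.
Candidates are each tier's EOQ (if it falls in that tier) and each price-break quantity.
Tier 1 (£128.00): EOQ = 860.0 exceeds tier's upper bound 829, so this tier is dominated.
EOQ at £114.70 = 908.5 (feasible in tier 2): TC = 38,800×£114.70 + (38,800/908.5)×366 + (908.5/2)×0.30×£114.70 = £4,481,621.78.
EOQ at £99.62 = 974.8 < 1100, so use break Q=1100: TC = 38,800×£99.62 + (38,800/1100.0)×366 + (1100.0/2)×0.30×£99.62 = £3,894,603.12.
Lowest total cost among the candidates is at Q = 1100.0.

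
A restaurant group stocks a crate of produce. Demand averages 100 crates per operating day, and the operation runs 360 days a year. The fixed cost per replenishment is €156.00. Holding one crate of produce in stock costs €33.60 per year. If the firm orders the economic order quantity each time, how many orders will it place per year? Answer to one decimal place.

N ≈ 62.3 orders per year

Annual demand D = 100 × 360 = 36,000.
EOQ = √(2DS/H) = √(2 × 36,000 × 156 / 33.6) ≈ 578.17.
Orders per year = D / Q* = 36,000 / 578.17 ≈ 62.265.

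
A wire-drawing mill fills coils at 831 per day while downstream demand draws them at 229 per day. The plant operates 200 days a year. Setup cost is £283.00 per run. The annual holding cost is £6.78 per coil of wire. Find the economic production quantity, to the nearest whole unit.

Q* ≈ 2,297 coils

Annual demand D = 229 × 200 = 45,800.
Production build-up factor (1 − d/p) = 1 − 229/831 = 0.7244.
Q* = √(2DS / (H(1 − d/p))) = √(2 × 45,800 × 283 / (6.78 × 0.7244)).
= √(25,922,800 / 4.9116) ≈ 2297.356.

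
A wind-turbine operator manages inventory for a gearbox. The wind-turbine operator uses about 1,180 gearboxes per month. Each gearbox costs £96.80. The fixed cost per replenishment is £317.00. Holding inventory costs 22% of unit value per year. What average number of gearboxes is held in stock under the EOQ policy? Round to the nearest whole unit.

Average inventory ≈ 325 gearboxes

Annual demand D = 1,180 × 12 = 14,160.
Holding cost H = 0.22 × £96.80 = £21.2960 per unit per year.
The optimal lot size = √(2DS/H) = √(2 × 14,160 × 317 / 21.296) ≈ 649.27.
Average inventory = Q*/2 ≈ 649.27 / 2 = 324.636.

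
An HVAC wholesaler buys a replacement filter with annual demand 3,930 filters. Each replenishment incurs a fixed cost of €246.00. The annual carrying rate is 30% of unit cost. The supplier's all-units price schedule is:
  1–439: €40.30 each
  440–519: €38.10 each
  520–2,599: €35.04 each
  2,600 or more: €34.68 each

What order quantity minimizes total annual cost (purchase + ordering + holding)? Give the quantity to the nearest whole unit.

Q* ≈ 520 filters

Holding cost per unit per year at price C is H = 0.30·C.
Evaluate total cost at each tier's feasible EOQ or, if the EOQ is below the tier, at the tier's minimum quantity.
EOQ at €40.30 = 399.9 (feasible in tier 1): TC = 3,930×€40.30 + (3,930/399.9)×246 + (399.9/2)×0.30×€40.30 = €163,213.95.
EOQ at €38.10 = 411.3 < 440, so use break Q=440: TC = 3,930×€38.10 + (3,930/440.0)×246 + (440.0/2)×0.30×€38.10 = €154,444.83.
EOQ at €35.04 = 428.9 < 520, so use break Q=520: TC = 3,930×€35.04 + (3,930/520.0)×246 + (520.0/2)×0.30×€35.04 = €142,299.51.
EOQ at €34.68 = 431.1 < 2600, so use break Q=2600: TC = 3,930×€34.68 + (3,930/2600.0)×246 + (2600.0/2)×0.30×€34.68 = €150,189.44.
Lowest total cost is €142,299.51 at Q = 520.0.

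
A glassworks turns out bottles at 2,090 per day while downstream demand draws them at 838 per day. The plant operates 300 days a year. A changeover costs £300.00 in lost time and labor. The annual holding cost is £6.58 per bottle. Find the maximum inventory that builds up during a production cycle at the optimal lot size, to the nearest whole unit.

I_max ≈ 3,706 bottles

Annual demand D = 838 × 300 = 251,400.
Production build-up factor (1 − d/p) = 1 − 838/2,090 = 0.5990.
Q* = √(2DS / (H(1 − d/p))) = √(2 × 251,400 × 300 / (6.58 × 0.5990)).
= √(150,840,000 / 3.9417) ≈ 6186.091.
Maximum inventory = Q*(1 − d/p) = 6186.091 × 0.5990 ≈ 3705.735.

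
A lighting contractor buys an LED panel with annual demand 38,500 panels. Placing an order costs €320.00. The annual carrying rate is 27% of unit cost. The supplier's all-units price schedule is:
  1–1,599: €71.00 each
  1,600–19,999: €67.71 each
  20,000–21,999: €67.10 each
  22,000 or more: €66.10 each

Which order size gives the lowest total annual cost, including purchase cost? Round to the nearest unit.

Holding cost per unit per year at price C is H = 0.27·C.
Candidates are each tier's EOQ (if it falls in that tier) and each price-break quantity.
EOQ at €71.00 = 1133.7 (feasible in tier 1): TC = 38,500×€71.00 + (38,500/1133.7)×320 + (1133.7/2)×0.27×€71.00 = €2,755,233.59.
EOQ at €67.71 = 1160.9 < 1600, so use break Q=1600: TC = 38,500×€67.71 + (38,500/1600.0)×320 + (1600.0/2)×0.27×€67.71 = €2,629,160.36.
EOQ at €67.10 = 1166.2 < 20000, so use break Q=20000: TC = 38,500×€67.10 + (38,500/20000.0)×320 + (20000.0/2)×0.27×€67.10 = €2,765,136.00.
EOQ at €66.10 = 1175.0 < 22000, so use break Q=22000: TC = 38,500×€66.10 + (38,500/22000.0)×320 + (22000.0/2)×0.27×€66.10 = €2,741,727.00.
Lowest total cost is €2,629,160.36 at Q = 1600.0.

Q* ≈ 1,600 panels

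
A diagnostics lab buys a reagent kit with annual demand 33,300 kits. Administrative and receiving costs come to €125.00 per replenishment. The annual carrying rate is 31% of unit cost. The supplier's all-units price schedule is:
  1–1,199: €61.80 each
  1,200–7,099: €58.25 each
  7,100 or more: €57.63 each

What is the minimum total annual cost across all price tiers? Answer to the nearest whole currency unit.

TC* ≈ €1,954,028

Holding cost per unit per year at price C is H = 0.31·C.
For each price level, check whether its EOQ is feasible; otherwise the best quantity at that price is the breakpoint.
EOQ at €61.80 = 659.2 (feasible in tier 1): TC = 33,300×€61.80 + (33,300/659.2)×125 + (659.2/2)×0.31×€61.80 = €2,070,568.95.
EOQ at €58.25 = 679.0 < 1200, so use break Q=1200: TC = 33,300×€58.25 + (33,300/1200.0)×125 + (1200.0/2)×0.31×€58.25 = €1,954,028.25.
EOQ at €57.63 = 682.6 < 7100, so use break Q=7100: TC = 33,300×€57.63 + (33,300/7100.0)×125 + (7100.0/2)×0.31×€57.63 = €1,983,087.08.
Lowest total cost among the candidates is at Q = 1200.0.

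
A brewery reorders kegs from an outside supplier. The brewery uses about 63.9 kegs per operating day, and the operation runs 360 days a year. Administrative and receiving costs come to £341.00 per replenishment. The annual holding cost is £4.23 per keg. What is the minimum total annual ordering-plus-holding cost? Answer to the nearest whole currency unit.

TC* ≈ £8,146

Annual demand D = 63.9 × 360 = 23,004.
EOQ = √(2DS/H) = √(2 × 23,004 × 341 / 4.23) ≈ 1925.86.
At the optimum the two cost components are equal, so total cost = 2·(Q*/2)H = Q*·H.
Minimum total = √(2DSH) = √(2 × 23,004 × 341 × 4.23) ≈ 8146.368.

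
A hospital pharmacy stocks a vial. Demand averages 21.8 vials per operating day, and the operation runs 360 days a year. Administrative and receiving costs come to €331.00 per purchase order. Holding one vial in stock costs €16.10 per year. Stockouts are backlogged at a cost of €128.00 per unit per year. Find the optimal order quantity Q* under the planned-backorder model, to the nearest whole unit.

Q* ≈ 603 vials

Annual demand D = 21.8 × 360 = 7,848.
With planned backorders, Q* = √(2DS/H) · √((H+B)/B).
√(2DS/H) = √(2 × 7,848 × 331 / 16.1) = 568.062.
√((H+B)/B) = √((16.1+128)/128) = 1.0610.
Q* ≈ 602.730.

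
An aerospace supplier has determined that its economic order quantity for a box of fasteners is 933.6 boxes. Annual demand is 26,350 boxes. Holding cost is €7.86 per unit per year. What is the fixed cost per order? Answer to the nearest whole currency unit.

Invert the EOQ relation Q*² = 2DS/H.
From Q* = √(2DS/H): S = Q*²H / (2D) = 933.6² × 7.86 / (2 × 26,350) = 129.9971.

S ≈ €130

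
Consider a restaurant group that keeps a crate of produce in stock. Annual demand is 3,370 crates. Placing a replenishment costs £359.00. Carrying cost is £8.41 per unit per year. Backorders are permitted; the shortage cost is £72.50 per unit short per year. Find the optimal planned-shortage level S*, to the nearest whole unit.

S* ≈ 59 crates

With planned backorders, Q* = √(2DS/H) · √((H+B)/B).
√(2DS/H) = √(2 × 3,370 × 359 / 8.41) = 536.388.
√((H+B)/B) = √((8.41+72.5)/72.5) = 1.0564.
Q* ≈ 566.645.
S* = Q* · H/(H+B) = 566.645 × 8.41/80.91 ≈ 58.899.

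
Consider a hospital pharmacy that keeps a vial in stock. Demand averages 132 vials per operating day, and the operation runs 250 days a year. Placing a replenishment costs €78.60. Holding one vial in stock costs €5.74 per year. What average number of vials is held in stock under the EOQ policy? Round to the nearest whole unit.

Average inventory ≈ 475 vials

Annual demand D = 132 × 250 = 33,000.
The optimal lot size = √(2DS/H) = √(2 × 33,000 × 78.6 / 5.74) ≈ 950.66.
Average inventory = Q*/2 ≈ 950.66 / 2 = 475.332.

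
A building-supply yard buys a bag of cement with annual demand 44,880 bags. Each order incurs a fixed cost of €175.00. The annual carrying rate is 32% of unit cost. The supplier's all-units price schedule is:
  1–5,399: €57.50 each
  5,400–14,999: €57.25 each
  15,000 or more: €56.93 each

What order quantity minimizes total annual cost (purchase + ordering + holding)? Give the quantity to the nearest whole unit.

Holding cost per unit per year at price C is H = 0.32·C.
For each price level, check whether its EOQ is feasible; otherwise the best quantity at that price is the breakpoint.
EOQ at €57.50 = 924.0 (feasible in tier 1): TC = 44,880×€57.50 + (44,880/924.0)×175 + (924.0/2)×0.32×€57.50 = €2,597,600.80.
EOQ at €57.25 = 926.0 < 5400, so use break Q=5400: TC = 44,880×€57.25 + (44,880/5400.0)×175 + (5400.0/2)×0.32×€57.25 = €2,620,298.44.
EOQ at €56.93 = 928.6 < 15000, so use break Q=15000: TC = 44,880×€56.93 + (44,880/15000.0)×175 + (15000.0/2)×0.32×€56.93 = €2,692,174.00.
Lowest total cost is €2,597,600.80 at Q = 924.0.

Q* ≈ 924 bags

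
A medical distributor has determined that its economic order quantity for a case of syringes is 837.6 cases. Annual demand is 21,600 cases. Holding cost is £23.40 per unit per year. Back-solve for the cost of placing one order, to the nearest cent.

The basic EOQ model gives Q* = √(2DS/H); rearrange for the unknown.
From Q* = √(2DS/H): S = Q*²H / (2D) = 837.6² × 23.4 / (2 × 21,600) = 380.0191.

S ≈ £380.02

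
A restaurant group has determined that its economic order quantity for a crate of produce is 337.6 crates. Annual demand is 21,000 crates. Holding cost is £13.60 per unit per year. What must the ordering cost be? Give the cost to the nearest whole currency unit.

S ≈ £37

The basic EOQ model gives Q* = √(2DS/H); rearrange for the unknown.
From Q* = √(2DS/H): S = Q*²H / (2D) = 337.6² × 13.6 / (2 × 21,000) = 36.9058.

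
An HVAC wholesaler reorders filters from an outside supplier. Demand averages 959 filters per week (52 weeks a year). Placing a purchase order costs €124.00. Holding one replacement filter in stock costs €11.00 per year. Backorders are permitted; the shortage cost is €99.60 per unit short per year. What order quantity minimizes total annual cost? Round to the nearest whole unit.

Q* ≈ 1,117 filters

Annual demand D = 959 × 52 = 49,868.
With planned backorders, Q* = √(2DS/H) · √((H+B)/B).
√(2DS/H) = √(2 × 49,868 × 124 / 11) = 1060.329.
√((H+B)/B) = √((11+99.6)/99.6) = 1.0538.
Q* ≈ 1117.348.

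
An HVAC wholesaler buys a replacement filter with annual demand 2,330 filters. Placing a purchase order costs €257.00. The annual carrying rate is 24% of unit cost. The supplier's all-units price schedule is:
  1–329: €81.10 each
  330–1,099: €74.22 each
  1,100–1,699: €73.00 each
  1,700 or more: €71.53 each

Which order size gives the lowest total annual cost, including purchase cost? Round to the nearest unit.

Holding cost per unit per year at price C is H = 0.24·C.
Candidates are each tier's EOQ (if it falls in that tier) and each price-break quantity.
EOQ at €81.10 = 248.1 (feasible in tier 1): TC = 2,330×€81.10 + (2,330/248.1)×257 + (248.1/2)×0.24×€81.10 = €193,791.09.
EOQ at €74.22 = 259.3 < 330, so use break Q=330: TC = 2,330×€74.22 + (2,330/330.0)×257 + (330.0/2)×0.24×€74.22 = €177,686.29.
EOQ at €73.00 = 261.5 < 1100, so use break Q=1100: TC = 2,330×€73.00 + (2,330/1100.0)×257 + (1100.0/2)×0.24×€73.00 = €180,270.37.
EOQ at €71.53 = 264.1 < 1700, so use break Q=1700: TC = 2,330×€71.53 + (2,330/1700.0)×257 + (1700.0/2)×0.24×€71.53 = €181,609.26.
Lowest total cost is €177,686.29 at Q = 330.0.

Q* ≈ 330 filters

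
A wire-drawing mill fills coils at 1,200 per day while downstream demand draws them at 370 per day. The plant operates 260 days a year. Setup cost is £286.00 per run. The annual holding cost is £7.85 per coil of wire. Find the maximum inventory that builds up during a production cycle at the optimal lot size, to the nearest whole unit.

Annual demand D = 370 × 260 = 96,200.
Production build-up factor (1 − d/p) = 1 − 370/1,200 = 0.6917.
Q* = √(2DS / (H(1 − d/p))) = √(2 × 96,200 × 286 / (7.85 × 0.6917)).
= √(55,026,400 / 5.4296) ≈ 3183.481.
Maximum inventory = Q*(1 − d/p) = 3183.481 × 0.6917 ≈ 2201.908.

I_max ≈ 2,202 coils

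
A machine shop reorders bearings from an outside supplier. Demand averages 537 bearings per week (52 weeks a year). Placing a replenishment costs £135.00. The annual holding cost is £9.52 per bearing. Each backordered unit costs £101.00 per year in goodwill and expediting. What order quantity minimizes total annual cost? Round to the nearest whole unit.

Annual demand D = 537 × 52 = 27,924.
With planned backorders, Q* = √(2DS/H) · √((H+B)/B).
√(2DS/H) = √(2 × 27,924 × 135 / 9.52) = 889.923.
√((H+B)/B) = √((9.52+101)/101) = 1.0461.
Q* ≈ 930.919.

Q* ≈ 931 bearings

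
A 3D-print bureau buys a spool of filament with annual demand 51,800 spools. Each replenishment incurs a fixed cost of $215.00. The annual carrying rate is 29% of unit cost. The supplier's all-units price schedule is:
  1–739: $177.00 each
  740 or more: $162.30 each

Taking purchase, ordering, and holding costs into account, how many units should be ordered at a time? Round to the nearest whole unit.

Q* ≈ 740 spools

Holding cost per unit per year at price C is H = 0.29·C.
For each price level, check whether its EOQ is feasible; otherwise the best quantity at that price is the breakpoint.
EOQ at $177.00 = 658.7 (feasible in tier 1): TC = 51,800×$177.00 + (51,800/658.7)×215 + (658.7/2)×0.29×$177.00 = $9,202,413.08.
EOQ at $162.30 = 687.9 < 740, so use break Q=740: TC = 51,800×$162.30 + (51,800/740.0)×215 + (740.0/2)×0.29×$162.30 = $8,439,604.79.
Lowest total cost is $8,439,604.79 at Q = 740.0.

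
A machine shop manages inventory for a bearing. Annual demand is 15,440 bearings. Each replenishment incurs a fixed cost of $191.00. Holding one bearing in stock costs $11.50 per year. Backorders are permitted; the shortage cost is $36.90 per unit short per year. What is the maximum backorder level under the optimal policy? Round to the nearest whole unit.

With planned backorders, Q* = √(2DS/H) · √((H+B)/B).
√(2DS/H) = √(2 × 15,440 × 191 / 11.5) = 716.154.
√((H+B)/B) = √((11.5+36.9)/36.9) = 1.1453.
Q* ≈ 820.193.
S* = Q* · H/(H+B) = 820.193 × 11.5/48.4 ≈ 194.881.

S* ≈ 195 bearings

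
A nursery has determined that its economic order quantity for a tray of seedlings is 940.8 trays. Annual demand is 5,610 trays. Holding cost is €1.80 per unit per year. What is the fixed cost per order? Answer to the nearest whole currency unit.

S ≈ €142

The basic EOQ model gives Q* = √(2DS/H); rearrange for the unknown.
From Q* = √(2DS/H): S = Q*²H / (2D) = 940.8² × 1.8 / (2 × 5,610) = 141.9954.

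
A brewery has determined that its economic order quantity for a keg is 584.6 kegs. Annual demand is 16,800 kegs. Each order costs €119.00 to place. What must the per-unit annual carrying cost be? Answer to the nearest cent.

Invert the EOQ relation Q*² = 2DS/H.
From Q* = √(2DS/H): H = 2DS / Q*² = 2 × 16,800 × 119 / 584.6² = 11.6995.

H ≈ €11.70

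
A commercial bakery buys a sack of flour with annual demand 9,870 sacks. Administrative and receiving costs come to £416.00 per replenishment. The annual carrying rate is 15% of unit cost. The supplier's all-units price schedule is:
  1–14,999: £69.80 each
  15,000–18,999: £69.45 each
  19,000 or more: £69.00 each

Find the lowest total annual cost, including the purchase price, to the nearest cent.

TC* ≈ £698,198.43

Holding cost per unit per year at price C is H = 0.15·C.
Evaluate total cost at each tier's feasible EOQ or, if the EOQ is below the tier, at the tier's minimum quantity.
EOQ at £69.80 = 885.6 (feasible in tier 1): TC = 9,870×£69.80 + (9,870/885.6)×416 + (885.6/2)×0.15×£69.80 = £698,198.43.
EOQ at £69.45 = 887.8 < 15000, so use break Q=15000: TC = 9,870×£69.45 + (9,870/15000.0)×416 + (15000.0/2)×0.15×£69.45 = £763,876.48.
EOQ at £69.00 = 890.7 < 19000, so use break Q=19000: TC = 9,870×£69.00 + (9,870/19000.0)×416 + (19000.0/2)×0.15×£69.00 = £779,571.10.
Lowest total cost among the candidates is at Q = 885.6.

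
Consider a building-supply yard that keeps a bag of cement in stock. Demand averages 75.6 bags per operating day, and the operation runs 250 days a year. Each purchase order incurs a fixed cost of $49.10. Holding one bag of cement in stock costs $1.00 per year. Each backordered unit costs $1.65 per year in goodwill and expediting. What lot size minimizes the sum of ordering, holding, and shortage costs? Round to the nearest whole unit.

Q* ≈ 1,727 bags

Annual demand D = 75.6 × 250 = 18,900.
With planned backorders, Q* = √(2DS/H) · √((H+B)/B).
√(2DS/H) = √(2 × 18,900 × 49.1 / 1) = 1362.344.
√((H+B)/B) = √((1+1.65)/1.65) = 1.2673.
Q* ≈ 1726.504.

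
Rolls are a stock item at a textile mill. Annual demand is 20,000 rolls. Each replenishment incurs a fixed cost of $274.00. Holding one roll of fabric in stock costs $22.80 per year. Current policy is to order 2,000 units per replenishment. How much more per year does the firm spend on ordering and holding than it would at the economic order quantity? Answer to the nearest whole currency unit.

EOQ = √(2DS/H) = √(2 × 20,000 × 274 / 22.8) ≈ 693.33.
Cost at Q* = (D/Q*)S + (Q*/2)H = √(2DSH) ≈ $15,807.85.
Cost at Q = 2,000: (20,000/2,000)×274 + (2,000/2)×22.8 = $2,740.00 + $22,800.00 = $25,540.00.
Excess = $25,540.00 − $15,807.85 = $9,732.15.

Extra cost ≈ $9,732 per year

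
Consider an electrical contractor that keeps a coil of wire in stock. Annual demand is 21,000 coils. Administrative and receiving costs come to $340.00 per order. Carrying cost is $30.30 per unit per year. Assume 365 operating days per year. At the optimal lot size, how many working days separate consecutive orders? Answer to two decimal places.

EOQ = √(2DS/H) = √(2 × 21,000 × 340 / 30.3) ≈ 686.50.
Cycle time = Q*/D × 365 = 686.50 / 21,000 × 365 ≈ 11.932 days.

T ≈ 11.93 days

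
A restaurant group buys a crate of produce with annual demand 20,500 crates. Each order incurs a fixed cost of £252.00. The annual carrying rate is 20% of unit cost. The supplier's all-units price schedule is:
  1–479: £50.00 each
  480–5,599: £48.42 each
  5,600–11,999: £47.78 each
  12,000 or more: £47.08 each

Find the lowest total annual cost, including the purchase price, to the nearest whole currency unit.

Holding cost per unit per year at price C is H = 0.20·C.
Evaluate total cost at each tier's feasible EOQ or, if the EOQ is below the tier, at the tier's minimum quantity.
Tier 1 (£50.00): EOQ = 1016.5 exceeds tier's upper bound 479, so this tier is dominated.
EOQ at £48.42 = 1032.9 (feasible in tier 2): TC = 20,500×£48.42 + (20,500/1032.9)×252 + (1032.9/2)×0.20×£48.42 = £1,002,612.75.
EOQ at £47.78 = 1039.8 < 5600, so use break Q=5600: TC = 20,500×£47.78 + (20,500/5600.0)×252 + (5600.0/2)×0.20×£47.78 = £1,007,169.30.
EOQ at £47.08 = 1047.5 < 12000, so use break Q=12000: TC = 20,500×£47.08 + (20,500/12000.0)×252 + (12000.0/2)×0.20×£47.08 = £1,022,066.50.
Lowest total cost among the candidates is at Q = 1032.9.

TC* ≈ £1,002,613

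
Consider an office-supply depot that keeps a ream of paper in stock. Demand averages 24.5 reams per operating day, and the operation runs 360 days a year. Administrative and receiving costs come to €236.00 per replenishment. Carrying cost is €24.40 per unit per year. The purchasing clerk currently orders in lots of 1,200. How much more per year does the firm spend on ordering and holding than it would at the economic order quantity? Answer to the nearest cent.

Annual demand D = 24.5 × 360 = 8,820.
EOQ = √(2DS/H) = √(2 × 8,820 × 236 / 24.4) ≈ 413.06.
Cost at Q* = (D/Q*)S + (Q*/2)H = √(2DSH) ≈ €10,078.60.
Cost at Q = 1,200: (8,820/1,200)×236 + (1,200/2)×24.4 = €1,734.60 + €14,640.00 = €16,374.60.
Excess = €16,374.60 − €10,078.60 = €6,296.00.

Extra cost ≈ €6,296.00 per year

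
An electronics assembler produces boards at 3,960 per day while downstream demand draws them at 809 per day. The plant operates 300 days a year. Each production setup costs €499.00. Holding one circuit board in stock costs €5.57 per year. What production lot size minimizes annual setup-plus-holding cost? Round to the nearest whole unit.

Q* ≈ 7,393 boards

Annual demand D = 809 × 300 = 242,700.
Production build-up factor (1 − d/p) = 1 − 809/3,960 = 0.7957.
Q* = √(2DS / (H(1 − d/p))) = √(2 × 242,700 × 499 / (5.57 × 0.7957)).
= √(242,214,600 / 4.4321) ≈ 7392.579.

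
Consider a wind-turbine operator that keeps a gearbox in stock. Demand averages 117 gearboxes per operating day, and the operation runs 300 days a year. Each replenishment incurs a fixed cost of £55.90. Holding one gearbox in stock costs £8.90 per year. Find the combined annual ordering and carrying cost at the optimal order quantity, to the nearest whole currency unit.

TC* ≈ £5,910

Annual demand D = 117 × 300 = 35,100.
Q* = √(2DS/H) = √(2 × 35,100 × 55.9 / 8.9) ≈ 664.02.
At Q*, ordering cost (D/Q*)S equals holding cost (Q*/2)H, each = √(DSH/2).
Minimum total = √(2DSH) = √(2 × 35,100 × 55.9 × 8.9) ≈ 5909.755.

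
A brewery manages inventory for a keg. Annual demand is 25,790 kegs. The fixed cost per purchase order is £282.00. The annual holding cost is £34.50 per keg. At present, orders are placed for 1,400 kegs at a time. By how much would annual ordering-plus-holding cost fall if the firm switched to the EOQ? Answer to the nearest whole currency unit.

EOQ = √(2DS/H) = √(2 × 25,790 × 282 / 34.5) ≈ 649.32.
Cost at Q* = (D/Q*)S + (Q*/2)H = √(2DSH) ≈ £22,401.38.
Cost at Q = 1,400: (25,790/1,400)×282 + (1,400/2)×34.5 = £5,194.84 + £24,150.00 = £29,344.84.
Excess = £29,344.84 − £22,401.38 = £6,943.46.

Extra cost ≈ £6,943 per year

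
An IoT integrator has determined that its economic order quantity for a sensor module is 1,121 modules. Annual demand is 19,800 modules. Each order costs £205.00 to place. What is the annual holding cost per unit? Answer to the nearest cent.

H ≈ £6.46

Squaring Q* = √(2DS/H) gives Q*² = 2DS/H.
From Q* = √(2DS/H): H = 2DS / Q*² = 2 × 19,800 × 205 / 1,121² = 6.4601.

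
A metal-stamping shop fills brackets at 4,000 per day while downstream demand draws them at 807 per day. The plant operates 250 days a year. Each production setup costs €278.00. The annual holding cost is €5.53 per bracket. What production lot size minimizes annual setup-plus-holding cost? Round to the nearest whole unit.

Q* ≈ 5,041 brackets

Annual demand D = 807 × 250 = 201,750.
Production build-up factor (1 − d/p) = 1 − 807/4,000 = 0.7983.
Q* = √(2DS / (H(1 − d/p))) = √(2 × 201,750 × 278 / (5.53 × 0.7983)).
= √(112,173,000 / 4.4143) ≈ 5040.947.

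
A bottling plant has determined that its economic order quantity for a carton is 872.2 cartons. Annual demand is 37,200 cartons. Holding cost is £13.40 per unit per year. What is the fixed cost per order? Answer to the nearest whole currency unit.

Invert the EOQ relation Q*² = 2DS/H.
From Q* = √(2DS/H): S = Q*²H / (2D) = 872.2² × 13.4 / (2 × 37,200) = 137.0137.

S ≈ £137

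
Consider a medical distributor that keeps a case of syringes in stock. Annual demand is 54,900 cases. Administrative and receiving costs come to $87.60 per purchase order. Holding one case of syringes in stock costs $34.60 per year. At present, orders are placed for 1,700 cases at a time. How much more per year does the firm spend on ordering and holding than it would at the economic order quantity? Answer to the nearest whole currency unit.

EOQ = √(2DS/H) = √(2 × 54,900 × 87.6 / 34.6) ≈ 527.25.
Cost at Q* = (D/Q*)S + (Q*/2)H = √(2DSH) ≈ $18,242.79.
Cost at Q = 1,700: (54,900/1,700)×87.6 + (1,700/2)×34.6 = $2,828.96 + $29,410.00 = $32,238.96.
Excess = $32,238.96 − $18,242.79 = $13,996.17.

Extra cost ≈ $13,996 per year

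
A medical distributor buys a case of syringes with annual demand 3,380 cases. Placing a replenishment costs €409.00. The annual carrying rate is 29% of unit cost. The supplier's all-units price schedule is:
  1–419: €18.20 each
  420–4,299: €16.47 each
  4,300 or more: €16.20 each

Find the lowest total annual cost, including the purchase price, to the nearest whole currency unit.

Holding cost per unit per year at price C is H = 0.29·C.
Candidates are each tier's EOQ (if it falls in that tier) and each price-break quantity.
Tier 1 (€18.20): EOQ = 723.8 exceeds tier's upper bound 419, so this tier is dominated.
EOQ at €16.47 = 760.8 (feasible in tier 2): TC = 3,380×€16.47 + (3,380/760.8)×409 + (760.8/2)×0.29×€16.47 = €59,302.57.
EOQ at €16.20 = 767.1 < 4300, so use break Q=4300: TC = 3,380×€16.20 + (3,380/4300.0)×409 + (4300.0/2)×0.29×€16.20 = €65,178.19.
Lowest total cost among the candidates is at Q = 760.8.

TC* ≈ €59,303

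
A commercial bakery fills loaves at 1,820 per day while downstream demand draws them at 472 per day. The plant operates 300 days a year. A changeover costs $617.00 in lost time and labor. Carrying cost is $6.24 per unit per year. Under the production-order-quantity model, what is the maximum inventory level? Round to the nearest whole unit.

Annual demand D = 472 × 300 = 141,600.
Production build-up factor (1 − d/p) = 1 − 472/1,820 = 0.7407.
Q* = √(2DS / (H(1 − d/p))) = √(2 × 141,600 × 617 / (6.24 × 0.7407)).
= √(174,734,400 / 4.6217) ≈ 6148.762.
Maximum inventory = Q*(1 − d/p) = 6148.762 × 0.7407 ≈ 4554.138.

I_max ≈ 4,554 loaves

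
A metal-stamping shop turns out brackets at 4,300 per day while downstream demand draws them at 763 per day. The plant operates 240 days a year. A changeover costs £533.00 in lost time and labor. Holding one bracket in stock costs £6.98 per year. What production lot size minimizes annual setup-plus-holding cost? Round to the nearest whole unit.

Q* ≈ 5,831 brackets

Annual demand D = 763 × 240 = 183,120.
Production build-up factor (1 − d/p) = 1 − 763/4,300 = 0.8226.
Q* = √(2DS / (H(1 − d/p))) = √(2 × 183,120 × 533 / (6.98 × 0.8226)).
= √(195,205,920 / 5.7415) ≈ 5830.898.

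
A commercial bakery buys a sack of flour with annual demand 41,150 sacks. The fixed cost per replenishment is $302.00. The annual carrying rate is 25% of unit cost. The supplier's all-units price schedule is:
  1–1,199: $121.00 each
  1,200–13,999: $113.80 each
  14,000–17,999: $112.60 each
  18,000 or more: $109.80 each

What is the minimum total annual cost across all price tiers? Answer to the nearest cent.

TC* ≈ $4,710,296.08

Holding cost per unit per year at price C is H = 0.25·C.
Candidates are each tier's EOQ (if it falls in that tier) and each price-break quantity.
EOQ at $121.00 = 906.4 (feasible in tier 1): TC = 41,150×$121.00 + (41,150/906.4)×302 + (906.4/2)×0.25×$121.00 = $5,006,569.91.
EOQ at $113.80 = 934.7 < 1200, so use break Q=1200: TC = 41,150×$113.80 + (41,150/1200.0)×302 + (1200.0/2)×0.25×$113.80 = $4,710,296.08.
EOQ at $112.60 = 939.6 < 14000, so use break Q=14000: TC = 41,150×$112.60 + (41,150/14000.0)×302 + (14000.0/2)×0.25×$112.60 = $4,831,427.66.
EOQ at $109.80 = 951.6 < 18000, so use break Q=18000: TC = 41,150×$109.80 + (41,150/18000.0)×302 + (18000.0/2)×0.25×$109.80 = $4,766,010.41.
Lowest total cost among the candidates is at Q = 1200.0.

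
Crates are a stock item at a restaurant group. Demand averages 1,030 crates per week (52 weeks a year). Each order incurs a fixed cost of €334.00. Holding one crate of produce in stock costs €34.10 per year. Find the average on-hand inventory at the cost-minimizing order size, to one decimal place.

Annual demand D = 1,030 × 52 = 53,560.
EOQ = √(2DS/H) = √(2 × 53,560 × 334 / 34.1) ≈ 1024.31.
Average inventory = Q*/2 ≈ 1024.31 / 2 = 512.155.

Average inventory ≈ 512.2 crates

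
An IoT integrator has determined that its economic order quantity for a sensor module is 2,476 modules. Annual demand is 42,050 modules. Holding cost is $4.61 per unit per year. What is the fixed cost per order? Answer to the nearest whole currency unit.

The basic EOQ model gives Q* = √(2DS/H); rearrange for the unknown.
From Q* = √(2DS/H): S = Q*²H / (2D) = 2,476² × 4.61 / (2 × 42,050) = 336.0518.

S ≈ $336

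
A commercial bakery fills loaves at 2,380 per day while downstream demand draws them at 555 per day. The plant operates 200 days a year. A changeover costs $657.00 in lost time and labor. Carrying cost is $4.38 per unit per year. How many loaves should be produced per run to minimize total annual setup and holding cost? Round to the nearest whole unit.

Annual demand D = 555 × 200 = 111,000.
Production build-up factor (1 − d/p) = 1 − 555/2,380 = 0.7668.
Q* = √(2DS / (H(1 − d/p))) = √(2 × 111,000 × 657 / (4.38 × 0.7668)).
= √(145,854,000 / 3.3586) ≈ 6589.905.

Q* ≈ 6,590 loaves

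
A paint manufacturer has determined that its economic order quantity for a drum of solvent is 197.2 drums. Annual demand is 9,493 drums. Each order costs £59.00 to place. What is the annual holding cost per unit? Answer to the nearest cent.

H ≈ £28.81

Invert the EOQ relation Q*² = 2DS/H.
From Q* = √(2DS/H): H = 2DS / Q*² = 2 × 9,493 × 59 / 197.2² = 28.8053.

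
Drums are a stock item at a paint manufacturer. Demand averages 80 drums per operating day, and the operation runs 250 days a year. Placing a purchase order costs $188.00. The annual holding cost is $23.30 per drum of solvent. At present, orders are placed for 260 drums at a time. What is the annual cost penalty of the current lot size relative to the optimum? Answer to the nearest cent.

Extra cost ≈ $4,253.62 per year

Annual demand D = 80 × 250 = 20,000.
EOQ = √(2DS/H) = √(2 × 20,000 × 188 / 23.3) ≈ 568.11.
Cost at Q* = (D/Q*)S + (Q*/2)H = √(2DSH) ≈ $13,236.92.
Cost at Q = 260: (20,000/260)×188 + (260/2)×23.3 = $14,461.54 + $3,029.00 = $17,490.54.
Excess = $17,490.54 − $13,236.92 = $4,253.62.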